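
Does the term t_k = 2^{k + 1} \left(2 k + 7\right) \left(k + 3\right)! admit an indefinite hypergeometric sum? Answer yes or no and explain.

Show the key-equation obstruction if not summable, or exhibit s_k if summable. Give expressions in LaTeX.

Yes. s_k = 2^{k + 1} \left(k + 3\right)!.

Ratio r(k) = 2*(k + 4)*(2*k + 9)/(2*k + 7).
Factor: A=2*k + 8; B=1; C=k + 7/2.
Key eq: (2*k + 8)·f(k+1) = (1)·f(k) + (k + 7/2).
Bound: deg f ≤ 0.
Coefficient equations give f(k) = 1/2.
Get s_k = R·t_k = 2**(k + 1)*factorial(k + 3) with R(k) = B(k−1)f(k)/C(k) = 1/(2*k + 7).
Verify: 2**(k + 1)*(2*k + 7)*factorial(k + 3) matches t_k.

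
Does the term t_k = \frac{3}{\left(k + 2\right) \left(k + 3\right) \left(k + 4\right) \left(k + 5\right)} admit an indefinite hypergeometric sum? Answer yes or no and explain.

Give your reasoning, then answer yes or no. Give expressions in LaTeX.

Yes. s_k = \frac{k \left(k^{2} + 9 k + 26\right)}{24 \left(k + 2\right) \left(k + 3\right) \left(k + 4\right)}.

r(k) = (k + 2)/(k + 6) after simplifying.
Normal form (A,B,C) = (k + 2, k + 6, 1).
Need (k + 2)·f(k+1) − (k + 5)·f(k) = 1.
deg f ≤ 3 (via 1,1,0).
Solving with deg f ≤ 3: f(k) = k*(k**2 + 9*k + 26)/72.
Then R = B(k−1)f/C = k*(k + 5)*(k**2 + 9*k + 26)/72, so s_k = R(k)·t_k = k*(k**2 + 9*k + 26)/(24*(k + 2)*(k + 3)*(k + 4)).
Check: Δs_k = 3/(k**4 + 14*k**3 + 71*k**2 + 154*k + 120). ✓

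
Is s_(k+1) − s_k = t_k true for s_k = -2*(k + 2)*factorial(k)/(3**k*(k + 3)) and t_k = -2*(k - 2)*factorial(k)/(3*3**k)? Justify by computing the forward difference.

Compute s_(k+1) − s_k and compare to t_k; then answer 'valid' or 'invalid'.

Invalid: residual 2*(k**2 + k - 9)*factorial(k)/(3*3**k*(k + 3)*(k + 4)) ≠ 0.

s_(k+1) = -2*(k + 3)*factorial(k + 1)/(3*3**k*(k + 4))
s_(k+1) − s_k = -2*(k**3 + 4*k**2 - 3*k - 15)*factorial(k)/(3*3**k*(k + 3)*(k + 4))
(s_(k+1) − s_k) − t_k = 2*(k**2 + k - 9)*factorial(k)/(3*3**k*(k + 3)*(k + 4))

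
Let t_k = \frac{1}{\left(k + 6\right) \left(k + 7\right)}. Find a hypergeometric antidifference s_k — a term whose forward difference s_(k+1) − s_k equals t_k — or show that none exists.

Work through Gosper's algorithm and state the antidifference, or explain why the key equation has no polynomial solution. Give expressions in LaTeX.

t_(k+1)/t_k = (k + 6)/(k + 8).
Take A(k)=k + 6, B(k)=k + 8, C(k)=1.
Key eq: (k + 6)·f(k+1) = (k + 7)·f(k) + (1).
Degrees (1,1,0) ⇒ d ≤ 1.
Coefficient equations give f(k) = k/6.
Then R = B(k−1)f/C = k*(k + 7)/6, so s_k = R(k)·t_k = k/(6*(k + 6)).
Check: Δs_k = 1/(k**2 + 13*k + 42). ✓

s_k = \frac{k}{6 \left(k + 6\right)}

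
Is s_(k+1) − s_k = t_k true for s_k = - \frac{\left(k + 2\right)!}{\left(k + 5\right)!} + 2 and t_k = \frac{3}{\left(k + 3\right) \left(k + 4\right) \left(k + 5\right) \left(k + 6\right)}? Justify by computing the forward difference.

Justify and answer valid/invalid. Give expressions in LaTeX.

valid; difference matches t_k

s_(k+1) = -factorial(k + 3)/factorial(k + 6) + 2
s_(k+1) − s_k = 3/((k + 3)*(k + 4)*(k + 5)*(k + 6))
(s_(k+1) − s_k) − t_k = 0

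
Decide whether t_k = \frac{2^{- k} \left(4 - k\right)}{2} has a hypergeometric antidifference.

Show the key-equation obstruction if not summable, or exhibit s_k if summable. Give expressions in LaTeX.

Yes. s_k = 2^{- k} \left(k - 3\right).

Step 1: r(k) = (k - 3)/(2*(k - 4)).
A = 1/2, B = 1, C = k - 4.
Solve (1/2)·f(k+1) − (1)·f(k) = k - 4.
Bound: deg f ≤ 1.
Solve for f: f(k) = -2*(k - 3) (degree 1 ≤ 1).
Then R = B(k−1)f/C = -2*(k - 3)/(k - 4), so s_k = R(k)·t_k = (k - 3)/2**k.
Verify: (4 - k)/(2*2**k) matches t_k.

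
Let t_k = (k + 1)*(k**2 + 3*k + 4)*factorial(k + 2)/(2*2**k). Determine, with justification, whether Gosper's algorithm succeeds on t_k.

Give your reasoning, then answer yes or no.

The ratio is (k + 2)*(k + 3)*(3*k + (k + 1)**2 + 7)/(2*(k + 1)*(k**2 + 3*k + 4)).
Gosper form: A/B · C(k+1)/C(k) with A=k/2 + 3/2, B=1, C=k**3 + 4*k**2 + 7*k + 4.
Need (k/2 + 3/2)·f(k+1) − (1)·f(k) = k**3 + 4*k**2 + 7*k + 4.
From deg A=1, deg B=0, deg C=3: d=2.
Coefficient equations give f(k) = 2*(k - 1)*(k + 2).
Then R = B(k−1)f/C = 2*(k - 1)*(k + 2)/((k + 1)*(k**2 + 3*k + 4)), so s_k = R(k)·t_k = (k - 1)*(k + 2)*factorial(k + 2)/2**k.
s_(k+1) − s_k = (k + 1)*(k**2 + 3*k + 4)*factorial(k + 2)/(2*2**k) = t_k.

Yes. s_k = (k - 1)*(k + 2)*factorial(k + 2)/2**k.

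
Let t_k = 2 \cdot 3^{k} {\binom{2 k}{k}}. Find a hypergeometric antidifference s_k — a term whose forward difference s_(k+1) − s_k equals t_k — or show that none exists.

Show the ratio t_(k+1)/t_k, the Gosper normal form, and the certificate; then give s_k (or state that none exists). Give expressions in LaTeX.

t_(k+1)/t_k = 6*(2*k + 1)/(k + 1).
A = 12*k + 6, B = k + 1, C = 1.
Solve (12*k + 6)·f(k+1) − (k)·f(k) = 1.
d = -1 from the (1,1,0) case.
Negative degree bound (-1): no f exists, t_k not Gosper-summable.

no hypergeometric antidifference exists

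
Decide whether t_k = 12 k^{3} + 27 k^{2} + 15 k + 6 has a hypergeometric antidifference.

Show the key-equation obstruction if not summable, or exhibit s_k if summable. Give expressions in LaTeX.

Yes. s_k = 3 k \left(k^{3} + k^{2} - k + 1\right).

Step 1: r(k) = (4*k**3 + 21*k**2 + 35*k + 20)/(4*k**3 + 9*k**2 + 5*k + 2).
Factor: A=1; B=1; C=k**3 + 9*k**2/4 + 5*k/4 + 1/2.
Solve (1)·f(k+1) − (1)·f(k) = k**3 + 9*k**2/4 + 5*k/4 + 1/2.
From deg A=0, deg B=0, deg C=3: d=4.
Coefficient equations give f(k) = k*(k**3 + k**2 - k + 1)/4.
So s_k = (B(k−1)f/C)·t_k = (k*(k**3 + k**2 - k + 1)/(4*k**3 + 9*k**2 + 5*k + 2))·t_k = 3*k*(k**3 + k**2 - k + 1).
Verify: 12*k**3 + 27*k**2 + 15*k + 6 matches t_k.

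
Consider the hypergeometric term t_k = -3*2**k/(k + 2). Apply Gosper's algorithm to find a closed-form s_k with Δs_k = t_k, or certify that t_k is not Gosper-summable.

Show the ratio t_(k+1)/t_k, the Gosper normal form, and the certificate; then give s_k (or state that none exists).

r(k) = 2*(k + 2)/(k + 3) after simplifying.
Normal form (A,B,C) = (2*k + 4, k + 3, 1).
Solve (2*k + 4)·f(k+1) − (k + 2)·f(k) = 1.
d = -1 from the (1,1,0) case.
deg f ≤ -1 is impossible — no certificate.

none — t_k is not Gosper-summable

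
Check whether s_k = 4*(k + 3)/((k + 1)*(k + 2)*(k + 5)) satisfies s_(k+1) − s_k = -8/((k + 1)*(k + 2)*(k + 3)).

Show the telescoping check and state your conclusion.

s_(k+1) = 4*(k + 4)/((k + 2)*(k + 3)*(k + 6))
s_(k+1) − s_k = 8*(-k**2 - 8*k - 17)/(k**5 + 17*k**4 + 107*k**3 + 307*k**2 + 396*k + 180)
(s_(k+1) − s_k) − t_k = 8*(3*k + 13)/(k**5 + 17*k**4 + 107*k**3 + 307*k**2 + 396*k + 180)

Invalid: residual 8*(3*k + 13)/(k**5 + 17*k**4 + 107*k**3 + 307*k**2 + 396*k + 180) ≠ 0.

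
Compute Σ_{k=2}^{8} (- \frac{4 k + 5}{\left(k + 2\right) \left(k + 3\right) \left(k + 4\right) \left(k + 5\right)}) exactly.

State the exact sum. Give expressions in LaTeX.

Compute t_(k+1)/t_k: get (k + 2)*(4*k + 9)/((k + 6)*(4*k + 5)).
Factor: A=k + 2; B=k + 6; C=k + 5/4.
Solve (k + 2)·f(k+1) − (k + 5)·f(k) = k + 5/4.
Bound: deg f ≤ 3.
Coefficient equations give f(k) = k*(k**2 + 9*k + 10)/32.
R(k) = B(k−1)·f(k)/C(k) = k*(k + 5)*(k**2 + 9*k + 10)/(8*(4*k + 5)); s_k = R·t_k = k*(-k**2 - 9*k - 10)/(8*(k + 2)*(k + 3)*(k + 4)).
Check: Δs_k = (-4*k - 5)/(k**4 + 14*k**3 + 71*k**2 + 154*k + 120). ✓
Σ_(k=2)^(8) t_k = s_(9) − s_(2) = -129/1144 − (-1/15) = -791/17160.

Σ = -791/17160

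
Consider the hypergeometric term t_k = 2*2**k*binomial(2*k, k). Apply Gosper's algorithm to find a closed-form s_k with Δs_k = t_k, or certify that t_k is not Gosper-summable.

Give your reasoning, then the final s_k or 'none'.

none (Gosper's algorithm certifies no s_k)

t_(k+1)/t_k = 4*(2*k + 1)/(k + 1).
Take A(k)=8*k + 4, B(k)=k + 1, C(k)=1.
Set up (8*k + 4)·f(k+1) − (k)·f(k) − (1) = 0.
Bound: deg f ≤ -1.
deg f ≤ -1 is impossible — no certificate.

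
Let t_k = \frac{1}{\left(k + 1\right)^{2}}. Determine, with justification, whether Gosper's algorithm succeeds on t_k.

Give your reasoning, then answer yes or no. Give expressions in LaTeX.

r(k) = (k + 1)**2/(k + 2)**2 after simplifying.
Normal form (A,B,C) = (k**2 + 2*k + 1, k**2 + 4*k + 4, 1).
Key eq: (k**2 + 2*k + 1)·f(k+1) = (k**2 + 2*k + 1)·f(k) + (1).
deg f ≤ 0 (via 2,2,0).
Write f(k) = c0. Then LHS − RHS = -1, requiring -1 = 0: contradictory. No certificate.

No — key equation has no polynomial f.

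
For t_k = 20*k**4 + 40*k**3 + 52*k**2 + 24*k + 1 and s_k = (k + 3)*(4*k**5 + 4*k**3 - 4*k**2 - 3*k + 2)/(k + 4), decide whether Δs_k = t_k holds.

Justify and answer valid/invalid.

Invalid: residual 2*(-8*k**5 - 60*k**4 - 104*k**3 - 118*k**2 - 50*k - 1)/(k**2 + 9*k + 20) ≠ 0.

s_(k+1) = -(k + 4)*(3*k - 4*(k + 1)**5 - 4*(k + 1)**3 + 4*(k + 1)**2 + 1)/(k + 5)
s_(k+1) − s_k = (20*k**6 + 204*k**5 + 692*k**4 + 1084*k**3 + 1021*k**2 + 389*k + 18)/(k**2 + 9*k + 20)
(s_(k+1) − s_k) − t_k = 2*(-8*k**5 - 60*k**4 - 104*k**3 - 118*k**2 - 50*k - 1)/(k**2 + 9*k + 20)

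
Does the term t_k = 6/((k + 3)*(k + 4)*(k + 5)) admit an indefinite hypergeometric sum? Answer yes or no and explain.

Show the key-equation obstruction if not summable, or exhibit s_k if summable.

Compute t_(k+1)/t_k: get (k + 3)/(k + 6).
A = k + 3, B = k + 6, C = 1.
Set up (k + 3)·f(k+1) − (k + 5)·f(k) − (1) = 0.
Bound: deg f ≤ 2.
A polynomial solution: f(k) = k*(k + 7)/24.
Then R = B(k−1)f/C = k*(k + 5)*(k + 7)/24, so s_k = R(k)·t_k = k*(k + 7)/(4*(k + 3)*(k + 4)).
Δs = 6/(k**3 + 12*k**2 + 47*k + 60), as required.

Yes. s_k = k*(k + 7)/(4*(k + 3)*(k + 4)).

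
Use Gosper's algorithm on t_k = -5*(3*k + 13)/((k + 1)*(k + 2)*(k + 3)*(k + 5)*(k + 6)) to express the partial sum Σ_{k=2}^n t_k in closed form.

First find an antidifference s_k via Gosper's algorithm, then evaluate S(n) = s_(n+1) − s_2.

S(n) = 5*(-n**3 - 11*n**2 - 36*n + 48)/(84*(n**3 + 11*n**2 + 36*n + 36))

t_(k+1)/t_k = (k + 1)*(k + 5)*(3*k + 16)/((k + 4)*(k + 7)*(3*k + 13)).
Gosper form: A/B · C(k+1)/C(k) with A=k + 1, B=k + 7, C=k**2 + 25*k/3 + 52/3.
f must satisfy (k + 1)·f(k+1) − (k + 6)·f(k) = k**2 + 25*k/3 + 52/3.
Bound: deg f ≤ 5.
A polynomial solution: f(k) = k*(k + 3)*(k + 4)*(k**2 + 8*k + 17)/30.
Certificate R = B(k−1)f/C = k*(k + 3)*(k + 6)*(k**2 + 8*k + 17)/(10*(3*k + 13)) gives s_k = k*(-k**2 - 8*k - 17)/(2*(k**3 + 8*k**2 + 17*k + 10)).
Δs = 5*(-3*k - 13)/(k**5 + 17*k**4 + 107*k**3 + 307*k**2 + 396*k + 180), as required.
Evaluate: s_(n+1) = (-n**3 - 11*n**2 - 36*n - 26)/(2*(n**3 + 11*n**2 + 36*n + 36)); subtract s_(2) = -37/84 ⇒ S(n) = 5*(-n**3 - 11*n**2 - 36*n + 48)/(84*(n**3 + 11*n**2 + 36*n + 36)).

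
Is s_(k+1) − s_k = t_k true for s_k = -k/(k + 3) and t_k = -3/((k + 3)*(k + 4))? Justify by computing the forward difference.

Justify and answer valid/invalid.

s_(k+1) = (-k - 1)/(k + 4)
s_(k+1) − s_k = -3/(k**2 + 7*k + 12)
(s_(k+1) − s_k) − t_k = 0

valid; difference matches t_k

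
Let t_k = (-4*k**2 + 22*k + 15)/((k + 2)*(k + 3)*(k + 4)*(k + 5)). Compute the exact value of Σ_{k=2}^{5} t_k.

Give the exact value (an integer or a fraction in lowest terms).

Ratio r(k) = (k + 2)*(22*k - 4*(k + 1)**2 + 37)/((k + 6)*(-4*k**2 + 22*k + 15)).
Take A(k)=k + 2, B(k)=k + 6, C(k)=k**2 - 11*k/2 - 15/4.
Set up (k + 2)·f(k+1) − (k + 5)·f(k) − (k**2 - 11*k/2 - 15/4) = 0.
From deg A=1, deg B=1, deg C=2: d=3.
Match coefficients ⇒ f(k) = -k*(k**2 + 41*k + 18)/32.
Then R = B(k−1)f/C = -k*(k + 5)*(k**2 + 41*k + 18)/(8*(4*k**2 - 22*k - 15)), so s_k = R(k)·t_k = k*(k**2 + 41*k + 18)/(8*(k + 2)*(k + 3)*(k + 4)).
Check: Δs_k = (-4*k**2 + 22*k + 15)/(k**4 + 14*k**3 + 71*k**2 + 154*k + 120). ✓
Telescoping: Σ = s_(6) − s_(2) = 5/16 − (13/60) = 23/240.

Σ = 23/240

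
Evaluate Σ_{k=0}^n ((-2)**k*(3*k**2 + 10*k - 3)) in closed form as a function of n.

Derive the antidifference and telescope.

S(n) = 2*(-2)**n*n**2 + 8*(-2)**n*n - 3

Ratio r(k) = 2*(-3*k**2 - 16*k - 10)/(3*k**2 + 10*k - 3).
Normal form (A,B,C) = (-2, 1, k**2 + 10*k/3 - 1).
f must satisfy (-2)·f(k+1) − (1)·f(k) = k**2 + 10*k/3 - 1.
deg f ≤ 2 (via 0,0,2).
Coefficient equations give f(k) = -(k - 1)*(k + 3)/3.
Certificate R = B(k−1)f/C = -(k - 1)*(k + 3)/(3*k**2 + 10*k - 3) gives s_k = (-2)**k*(-k**2 - 2*k + 3).
Δs = (-2)**k*(3*k**2 + 10*k - 3), as required.
Telescope: S(n) = s_(n+1) − s_(0) = 2*(-2)**n*n*(n + 4) − (3) = 2*(-2)**n*n**2 + 8*(-2)**n*n - 3.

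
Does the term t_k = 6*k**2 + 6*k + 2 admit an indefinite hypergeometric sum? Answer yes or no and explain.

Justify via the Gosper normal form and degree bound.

Yes. s_k = 2*k**3.

t_(k+1)/t_k = (3*k**2 + 9*k + 7)/(3*k**2 + 3*k + 1).
A = 1, B = 1, C = k**2 + k + 1/3.
Solve (1)·f(k+1) − (1)·f(k) = k**2 + k + 1/3.
From deg A=0, deg B=0, deg C=2: d=3.
Match coefficients ⇒ f(k) = k**3/3.
Get s_k = R·t_k = 2*k**3 with R(k) = B(k−1)f(k)/C(k) = k**3/(3*k**2 + 3*k + 1).
s_(k+1) − s_k = -2*k**3 + 2*(k + 1)**3 = t_k.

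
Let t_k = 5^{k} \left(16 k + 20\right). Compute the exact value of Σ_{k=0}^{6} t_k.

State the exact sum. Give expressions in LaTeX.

Σ = 2187500

Compute t_(k+1)/t_k: get 5*(4*k + 9)/(4*k + 5).
Take A(k)=5, B(k)=1, C(k)=k + 5/4.
Solve (5)·f(k+1) − (1)·f(k) = k + 5/4.
deg f ≤ 1 (via 0,0,1).
Solve for f: f(k) = k/4 (degree 1 ≤ 1).
So s_k = (B(k−1)f/C)·t_k = (k/(4*k + 5))·t_k = 4*5**k*k.
Verify: 5**k*(16*k + 20) matches t_k.
Sum = s_(7) − s_(0); s_(7) = 2187500, s_(0) = 0 ⇒ 2187500.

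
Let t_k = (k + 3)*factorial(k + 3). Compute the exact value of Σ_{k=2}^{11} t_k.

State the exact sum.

Ratio r(k) = (k + 4)**2/(k + 3).
So A=k + 4 and B=1, with C=k + 3.
f must satisfy (k + 4)·f(k+1) − (1)·f(k) = k + 3.
Degrees (1,0,1) ⇒ d ≤ 0.
Match coefficients ⇒ f(k) = 1.
R(k) = B(k−1)·f(k)/C(k) = 1/(k + 3); s_k = R·t_k = factorial(k + 3).
s_(k+1) − s_k = (k + 3)*factorial(k + 3) = t_k.
Sum = s_(12) − s_(2); s_(12) = 1307674368000, s_(2) = 120 ⇒ 1307674367880.

Σ = 1307674367880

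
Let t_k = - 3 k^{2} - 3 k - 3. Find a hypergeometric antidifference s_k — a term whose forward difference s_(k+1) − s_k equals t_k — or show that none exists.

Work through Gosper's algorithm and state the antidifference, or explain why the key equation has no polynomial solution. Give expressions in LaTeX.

s_k = k \left(- k^{2} - 2\right)

t_(k+1)/t_k = (k + (k + 1)**2 + 2)/(k**2 + k + 1).
A = 1, B = 1, C = k**2 + k + 1.
Solve (1)·f(k+1) − (1)·f(k) = k**2 + k + 1.
Bound: deg f ≤ 3.
Solving with deg f ≤ 3: f(k) = k*(k**2 + 2)/3.
R(k) = B(k−1)·f(k)/C(k) = k*(k**2 + 2)/(3*(k**2 + k + 1)); s_k = R·t_k = k*(-k**2 - 2).
Δs = -3*k**2 - 3*k - 3, as required.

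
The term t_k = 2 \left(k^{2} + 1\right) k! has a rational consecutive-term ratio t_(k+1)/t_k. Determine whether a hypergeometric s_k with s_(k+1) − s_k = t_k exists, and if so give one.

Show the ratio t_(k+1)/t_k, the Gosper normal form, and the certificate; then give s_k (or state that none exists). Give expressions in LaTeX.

s_k = 2 \left(k - 1\right) k!

Compute t_(k+1)/t_k: get (k + 1)*((k + 1)**2 + 1)/(k**2 + 1).
Take A(k)=k + 1, B(k)=1, C(k)=k**2 + 1.
Key eq: (k + 1)·f(k+1) = (1)·f(k) + (k**2 + 1).
d = 1 from the (1,0,2) case.
Match coefficients ⇒ f(k) = k - 1.
Then R = B(k−1)f/C = (k - 1)/(k**2 + 1), so s_k = R(k)·t_k = 2*(k - 1)*factorial(k).
Δs = 2*(k**2 + 1)*factorial(k), as required.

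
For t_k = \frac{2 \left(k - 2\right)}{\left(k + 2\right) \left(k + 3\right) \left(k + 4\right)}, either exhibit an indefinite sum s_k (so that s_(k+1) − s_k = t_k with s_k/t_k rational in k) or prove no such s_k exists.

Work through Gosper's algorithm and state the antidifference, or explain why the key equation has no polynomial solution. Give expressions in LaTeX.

s_k = - \frac{2 k}{\left(k + 2\right) \left(k + 3\right)}

Compute t_(k+1)/t_k: get (k - 1)*(k + 2)/((k - 2)*(k + 5)).
So A=k + 2 and B=k + 5, with C=k - 2.
Solve (k + 2)·f(k+1) − (k + 4)·f(k) = k - 2.
deg f ≤ 2 (via 1,1,1).
A polynomial solution: f(k) = -k.
So s_k = (B(k−1)f/C)·t_k = (-k*(k + 4)/(k - 2))·t_k = -2*k/((k + 2)*(k + 3)).
s_(k+1) − s_k = 2*(k - 2)/(k**3 + 9*k**2 + 26*k + 24) = t_k.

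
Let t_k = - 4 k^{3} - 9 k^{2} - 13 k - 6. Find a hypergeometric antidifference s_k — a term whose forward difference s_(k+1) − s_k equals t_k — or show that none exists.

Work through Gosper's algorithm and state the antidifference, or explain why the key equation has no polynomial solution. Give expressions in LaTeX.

s_k = k \left(- k^{3} - k^{2} - 3 k - 1\right)

t_(k+1)/t_k = (4*k**3 + 21*k**2 + 43*k + 32)/(4*k**3 + 9*k**2 + 13*k + 6).
A = 1, B = 1, C = k**3 + 9*k**2/4 + 13*k/4 + 3/2.
Key eq: (1)·f(k+1) = (1)·f(k) + (k**3 + 9*k**2/4 + 13*k/4 + 3/2).
Degrees (0,0,3) ⇒ d ≤ 4.
Solving with deg f ≤ 4: f(k) = k*(k**3 + k**2 + 3*k + 1)/4.
Get s_k = R·t_k = k*(-k**3 - k**2 - 3*k - 1) with R(k) = B(k−1)f(k)/C(k) = k*(k**3 + k**2 + 3*k + 1)/(4*k**3 + 9*k**2 + 13*k + 6).
Verify: -4*k**3 - 9*k**2 - 13*k - 6 matches t_k.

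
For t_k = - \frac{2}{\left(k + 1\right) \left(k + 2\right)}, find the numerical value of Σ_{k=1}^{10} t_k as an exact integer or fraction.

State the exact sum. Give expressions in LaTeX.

Compute t_(k+1)/t_k: get (k + 1)/(k + 3).
Normal form (A,B,C) = (k + 1, k + 3, 1).
Key eq: (k + 1)·f(k+1) = (k + 2)·f(k) + (1).
d = 1 from the (1,1,0) case.
A polynomial solution: f(k) = k.
So s_k = (B(k−1)f/C)·t_k = (k*(k + 2))·t_k = -2*k/(k + 1).
Verify: -2/(k**2 + 3*k + 2) matches t_k.
Evaluate s at k=11 and k=1: -11/6 and -1; difference -5/6.

Σ = -5/6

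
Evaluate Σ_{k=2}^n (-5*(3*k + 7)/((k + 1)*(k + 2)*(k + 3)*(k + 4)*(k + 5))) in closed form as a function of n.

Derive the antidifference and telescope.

The ratio is (k + 1)*(3*k + 10)/((k + 6)*(3*k + 7)).
Gosper form: A/B · C(k+1)/C(k) with A=k + 1, B=k + 6, C=k + 7/3.
f must satisfy (k + 1)·f(k+1) − (k + 5)·f(k) = k + 7/3.
Bound: deg f ≤ 4.
Solving with deg f ≤ 4: f(k) = k*(k + 2)*(k**2 + 8*k + 19)/36.
Get s_k = R·t_k = 5*k*(-k**2 - 8*k - 19)/(12*(k**3 + 8*k**2 + 19*k + 12)) with R(k) = B(k−1)f(k)/C(k) = k*(k + 2)*(k + 5)*(k**2 + 8*k + 19)/(12*(3*k + 7)).
s_(k+1) − s_k = 5*(-3*k - 7)/(k**5 + 15*k**4 + 85*k**3 + 225*k**2 + 274*k + 120) = t_k.
Evaluate: s_(n+1) = 5*(-n**3 - 11*n**2 - 38*n - 28)/(12*(n**3 + 11*n**2 + 38*n + 40)); subtract s_(2) = -13/36 ⇒ S(n) = (-n**3 - 11*n**2 - 38*n + 50)/(18*(n**3 + 11*n**2 + 38*n + 40)).

S(n) = (-n**3 - 11*n**2 - 38*n + 50)/(18*(n**3 + 11*n**2 + 38*n + 40))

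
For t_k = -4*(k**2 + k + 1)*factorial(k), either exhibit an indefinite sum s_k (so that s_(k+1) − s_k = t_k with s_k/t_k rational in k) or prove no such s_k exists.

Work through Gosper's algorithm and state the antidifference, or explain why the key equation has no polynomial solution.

s_k = -4*k*factorial(k)

Compute t_(k+1)/t_k: get (k + 1)*(k + (k + 1)**2 + 2)/(k**2 + k + 1).
Normal form (A,B,C) = (k + 1, 1, k**2 + k + 1).
f must satisfy (k + 1)·f(k+1) − (1)·f(k) = k**2 + k + 1.
Degrees (1,0,2) ⇒ d ≤ 1.
Coefficient equations give f(k) = k.
Get s_k = R·t_k = -4*k*factorial(k) with R(k) = B(k−1)f(k)/C(k) = k/(k**2 + k + 1).
Check: Δs_k = -4*(k**2 + k + 1)*factorial(k). ✓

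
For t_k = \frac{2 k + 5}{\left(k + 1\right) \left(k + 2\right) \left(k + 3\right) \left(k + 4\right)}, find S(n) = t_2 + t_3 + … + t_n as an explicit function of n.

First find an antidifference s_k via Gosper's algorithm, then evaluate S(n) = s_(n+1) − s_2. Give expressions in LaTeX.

S(n) = \frac{n^{2} + 6 n - 7}{15 \left(n^{2} + 6 n + 8\right)}

t_(k+1)/t_k = (k + 1)*(2*k + 7)/((k + 5)*(2*k + 5)).
So A=k + 1 and B=k + 5, with C=k + 5/2.
Key eq: (k + 1)·f(k+1) = (k + 4)·f(k) + (k + 5/2).
Degrees (1,1,1) ⇒ d ≤ 3.
Match coefficients ⇒ f(k) = k*(k + 2)*(k + 4)/6.
R(k) = B(k−1)·f(k)/C(k) = k*(k + 2)*(k + 4)**2/(3*(2*k + 5)); s_k = R·t_k = k*(k + 4)/(3*(k**2 + 4*k + 3)).
Check: Δs_k = (2*k + 5)/(k**4 + 10*k**3 + 35*k**2 + 50*k + 24). ✓
s_(n+1) = (n**2 + 6*n + 5)/(3*(n**2 + 6*n + 8)) and s_(2) = 4/15, so S(n) = (n**2 + 6*n - 7)/(15*(n**2 + 6*n + 8)).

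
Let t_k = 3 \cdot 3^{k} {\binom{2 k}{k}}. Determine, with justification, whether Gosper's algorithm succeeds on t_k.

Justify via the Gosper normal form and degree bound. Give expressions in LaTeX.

r(k) = 6*(2*k + 1)/(k + 1) after simplifying.
Normal form (A,B,C) = (12*k + 6, k + 1, 1).
Solve (12*k + 6)·f(k+1) − (k)·f(k) = 1.
deg f ≤ -1 (via 1,1,0).
deg f ≤ -1 is impossible — no certificate.

No. Not Gosper-summable.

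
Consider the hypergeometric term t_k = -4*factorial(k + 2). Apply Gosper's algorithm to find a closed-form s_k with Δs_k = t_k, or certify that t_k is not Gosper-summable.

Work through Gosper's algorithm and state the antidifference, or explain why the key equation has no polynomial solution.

Ratio r(k) = k + 3.
Gosper form: A/B · C(k+1)/C(k) with A=k + 3, B=1, C=1.
Solve (k + 3)·f(k+1) − (1)·f(k) = 1.
deg f ≤ -1 (via 1,0,0).
d = -1 < 0 ⇒ no nonzero polynomial f; not summable.

not Gosper-summable; s_k does not exist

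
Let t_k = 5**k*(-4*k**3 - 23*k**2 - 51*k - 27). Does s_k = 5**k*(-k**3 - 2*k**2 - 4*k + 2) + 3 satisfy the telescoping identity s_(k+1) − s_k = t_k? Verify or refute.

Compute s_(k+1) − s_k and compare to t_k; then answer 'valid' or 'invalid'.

s_(k+1) = -5*5**k*(4*k + (k + 1)**3 + 2*(k + 1)**2 + 2) + 3
s_(k+1) − s_k = 5**k*(-4*k**3 - 23*k**2 - 51*k - 27)
(s_(k+1) − s_k) − t_k = 0

Valid: the claim telescopes to t_k.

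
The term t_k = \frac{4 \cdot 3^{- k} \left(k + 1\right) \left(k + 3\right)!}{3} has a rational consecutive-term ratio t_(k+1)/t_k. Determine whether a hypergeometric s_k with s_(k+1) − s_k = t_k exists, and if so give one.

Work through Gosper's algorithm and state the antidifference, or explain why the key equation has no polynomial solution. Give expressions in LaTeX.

Ratio r(k) = (k + 2)*(k + 4)/(3*(k + 1)).
Factor: A=k/3 + 4/3; B=1; C=k + 1.
Key eq: (k/3 + 4/3)·f(k+1) = (1)·f(k) + (k + 1).
deg f ≤ 0 (via 1,0,1).
Coefficient equations give f(k) = 3.
So s_k = (B(k−1)f/C)·t_k = (3/(k + 1))·t_k = 4*factorial(k + 3)/3**k.
s_(k+1) − s_k = 4*(k + 1)*factorial(k + 3)/(3*3**k) = t_k.

s_k = 4 \cdot 3^{- k} \left(k + 3\right)!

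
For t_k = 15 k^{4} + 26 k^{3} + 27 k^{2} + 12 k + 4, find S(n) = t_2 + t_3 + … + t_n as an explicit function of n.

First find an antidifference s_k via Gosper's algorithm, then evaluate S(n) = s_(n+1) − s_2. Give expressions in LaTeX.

S(n) = 3 n^{5} + 14 n^{4} + 27 n^{3} + 26 n^{2} + 14 n - 84

t_(k+1)/t_k = (15*k**4 + 86*k**3 + 195*k**2 + 204*k + 84)/(15*k**4 + 26*k**3 + 27*k**2 + 12*k + 4).
Gosper form: A/B · C(k+1)/C(k) with A=1, B=1, C=k**4 + 26*k**3/15 + 9*k**2/5 + 4*k/5 + 4/15.
Set up (1)·f(k+1) − (1)·f(k) − (k**4 + 26*k**3/15 + 9*k**2/5 + 4*k/5 + 4/15) = 0.
Degrees (0,0,4) ⇒ d ≤ 5.
Solving with deg f ≤ 5: f(k) = k*(3*k**4 - k**3 + k**2 - k + 2)/15.
Get s_k = R·t_k = k*(3*k**4 - k**3 + k**2 - k + 2) with R(k) = B(k−1)f(k)/C(k) = k*(3*k**4 - k**3 + k**2 - k + 2)/(15*k**4 + 26*k**3 + 27*k**2 + 12*k + 4).
Check: Δs_k = 15*k**4 + 26*k**3 + 27*k**2 + 12*k + 4. ✓
Σ_(k=2)^n t_k = s_(n+1) − s_(2) = (3*n**5 + 14*n**4 + 27*n**3 + 26*n**2 + 14*n + 4) − (88), i.e. 3*n**5 + 14*n**4 + 27*n**3 + 26*n**2 + 14*n - 84.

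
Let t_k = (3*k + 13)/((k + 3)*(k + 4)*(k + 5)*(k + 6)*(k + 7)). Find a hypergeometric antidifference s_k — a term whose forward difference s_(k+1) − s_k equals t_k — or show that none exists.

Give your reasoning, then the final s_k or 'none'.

t_(k+1)/t_k = (k + 3)*(3*k + 16)/((k + 8)*(3*k + 13)).
So A=k + 3 and B=k + 8, with C=k + 13/3.
Set up (k + 3)·f(k+1) − (k + 7)·f(k) − (k + 13/3) = 0.
Bound: deg f ≤ 4.
A polynomial solution: f(k) = k*(k + 4)*(k**2 + 14*k + 63)/270.
R(k) = B(k−1)·f(k)/C(k) = k*(k + 4)*(k + 7)*(k**2 + 14*k + 63)/(90*(3*k + 13)); s_k = R·t_k = k*(k**2 + 14*k + 63)/(90*(k**3 + 14*k**2 + 63*k + 90)).
s_(k+1) − s_k = (3*k + 13)/(k**5 + 25*k**4 + 245*k**3 + 1175*k**2 + 2754*k + 2520) = t_k.

s_k = k*(k**2 + 14*k + 63)/(90*(k**3 + 14*k**2 + 63*k + 90))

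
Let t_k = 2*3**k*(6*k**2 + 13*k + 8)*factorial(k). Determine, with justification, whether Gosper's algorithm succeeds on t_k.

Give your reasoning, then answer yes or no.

Step 1: r(k) = 3*(6*k**3 + 31*k**2 + 52*k + 27)/(6*k**2 + 13*k + 8).
Gosper form: A/B · C(k+1)/C(k) with A=3*k + 3, B=1, C=k**2 + 13*k/6 + 4/3.
Need (3*k + 3)·f(k+1) − (1)·f(k) = k**2 + 13*k/6 + 4/3.
deg f ≤ 1 (via 1,0,2).
Solve for f: f(k) = (2*k + 1)/6 (degree 1 ≤ 1).
Certificate R = B(k−1)f/C = (2*k + 1)/(6*k**2 + 13*k + 8) gives s_k = 2*3**k*(2*k + 1)*factorial(k).
s_(k+1) − s_k = 2*3**k*(6*k**2 + 13*k + 8)*factorial(k) = t_k.

Yes. s_k = 2*3**k*(2*k + 1)*factorial(k).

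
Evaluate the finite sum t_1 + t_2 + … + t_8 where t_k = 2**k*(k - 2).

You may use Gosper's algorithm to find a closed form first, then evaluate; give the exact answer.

Σ = 2566

t_(k+1)/t_k = 2*(k - 1)/(k - 2).
Factor: A=2; B=1; C=k - 2.
Need (2)·f(k+1) − (1)·f(k) = k - 2.
Degrees (0,0,1) ⇒ d ≤ 1.
Match coefficients ⇒ f(k) = k - 4.
Certificate R = B(k−1)f/C = (k - 4)/(k - 2) gives s_k = 2**k*(k - 4).
Δs = 2**k*(k - 2), as required.
Σ_(k=1)^(8) t_k = s_(9) − s_(1) = 2560 − (-6) = 2566.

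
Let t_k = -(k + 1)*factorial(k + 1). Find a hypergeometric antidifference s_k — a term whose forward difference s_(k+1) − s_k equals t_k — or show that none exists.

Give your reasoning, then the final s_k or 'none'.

The ratio is (k + 2)**2/(k + 1).
Take A(k)=k + 2, B(k)=1, C(k)=k + 1.
f must satisfy (k + 2)·f(k+1) − (1)·f(k) = k + 1.
Degrees (1,0,1) ⇒ d ≤ 0.
Solve for f: f(k) = 1 (degree 0 ≤ 0).
Certificate R = B(k−1)f/C = 1/(k + 1) gives s_k = -factorial(k + 1).
Verify: -(k + 1)*factorial(k + 1) matches t_k.

s_k = -factorial(k + 1)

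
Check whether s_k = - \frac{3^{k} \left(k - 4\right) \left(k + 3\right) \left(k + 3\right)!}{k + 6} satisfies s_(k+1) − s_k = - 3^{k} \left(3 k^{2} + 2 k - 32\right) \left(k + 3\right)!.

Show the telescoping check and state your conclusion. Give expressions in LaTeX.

Invalid: residual \frac{3^{k + 1} \left(3 k^{3} + 20 k^{2} - 21 k - 188\right) \left(k + 3\right)!}{\left(k + 6\right) \left(k + 7\right)} ≠ 0.

s_(k+1) = -3**(k + 1)*(k - 3)*(k + 4)*factorial(k + 4)/(k + 7)
s_(k+1) − s_k = -3**k*(3*k**4 + 32*k**3 + 60*k**2 - 269*k - 780)*factorial(k + 3)/((k + 6)*(k + 7))
(s_(k+1) − s_k) − t_k = 3**(k + 1)*(3*k**3 + 20*k**2 - 21*k - 188)*factorial(k + 3)/((k + 6)*(k + 7))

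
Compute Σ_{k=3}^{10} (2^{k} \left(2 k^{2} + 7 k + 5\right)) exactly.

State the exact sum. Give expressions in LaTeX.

Σ = 479088

Step 1: r(k) = 2*(2*k**2 + 11*k + 14)/(2*k**2 + 7*k + 5).
So A=2 and B=1, with C=k**2 + 7*k/2 + 5/2.
Set up (2)·f(k+1) − (1)·f(k) − (k**2 + 7*k/2 + 5/2) = 0.
Degrees (0,0,2) ⇒ d ≤ 2.
Solve for f: f(k) = (2*k**2 - k + 3)/2 (degree 2 ≤ 2).
Certificate R = B(k−1)f/C = (2*k**2 - k + 3)/((k + 1)*(2*k + 5)) gives s_k = 2**k*(2*k**2 - k + 3).
Check: Δs_k = 2**k*(2*k**2 + 7*k + 5). ✓
Σ_(k=3)^(10) t_k = s_(11) − s_(3) = 479232 − (144) = 479088.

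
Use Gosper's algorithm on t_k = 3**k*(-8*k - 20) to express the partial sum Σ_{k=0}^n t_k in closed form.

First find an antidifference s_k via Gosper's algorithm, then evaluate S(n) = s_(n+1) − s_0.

Step 1: r(k) = 3*(2*k + 7)/(2*k + 5).
A = 3, B = 1, C = k + 5/2.
Key eq: (3)·f(k+1) = (1)·f(k) + (k + 5/2).
Bound: deg f ≤ 1.
Coefficient equations give f(k) = (k + 1)/2.
Certificate R = B(k−1)f/C = (k + 1)/(2*k + 5) gives s_k = -4*3**k*(k + 1).
Δs = 3**k*(-8*k - 20), as required.
Telescope: S(n) = s_(n+1) − s_(0) = 12*3**n*(-n - 2) − (-4) = -12*3**n*n - 24*3**n + 4.

S(n) = -12*3**n*n - 24*3**n + 4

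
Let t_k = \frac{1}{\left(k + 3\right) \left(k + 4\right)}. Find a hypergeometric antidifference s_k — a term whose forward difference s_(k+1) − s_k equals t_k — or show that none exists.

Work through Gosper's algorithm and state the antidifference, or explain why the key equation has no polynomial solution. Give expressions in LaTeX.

s_k = \frac{k}{3 \left(k + 3\right)}

t_(k+1)/t_k = (k + 3)/(k + 5).
Normal form (A,B,C) = (k + 3, k + 5, 1).
Need (k + 3)·f(k+1) − (k + 4)·f(k) = 1.
Bound: deg f ≤ 1.
Solving with deg f ≤ 1: f(k) = k/3.
So s_k = (B(k−1)f/C)·t_k = (k*(k + 4)/3)·t_k = k/(3*(k + 3)).
Check: Δs_k = 1/(k**2 + 7*k + 12). ✓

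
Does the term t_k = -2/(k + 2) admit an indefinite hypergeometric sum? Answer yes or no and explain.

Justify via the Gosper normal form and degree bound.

No — key equation has no polynomial f.

The ratio is (k + 2)/(k + 3).
Gosper form: A/B · C(k+1)/C(k) with A=k + 2, B=k + 3, C=1.
Need (k + 2)·f(k+1) − (k + 2)·f(k) = 1.
deg f ≤ 0 (via 1,1,0).
f = c0 ⇒ A·f(k+1) − B(k−1)·f(k) − C = -1. The system {-1 = 0} is inconsistent; no antidifference.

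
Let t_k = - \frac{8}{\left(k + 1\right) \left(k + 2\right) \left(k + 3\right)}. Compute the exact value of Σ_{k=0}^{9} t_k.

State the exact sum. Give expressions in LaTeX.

Σ = -65/33

Step 1: r(k) = (k + 1)/(k + 4).
Factor: A=k + 1; B=k + 4; C=1.
Key eq: (k + 1)·f(k+1) = (k + 3)·f(k) + (1).
Degrees (1,1,0) ⇒ d ≤ 2.
Solve for f: f(k) = k*(k + 3)/4 (degree 2 ≤ 2).
Then R = B(k−1)f/C = k*(k + 3)**2/4, so s_k = R(k)·t_k = 2*k*(-k - 3)/((k + 1)*(k + 2)).
Check: Δs_k = -8/(k**3 + 6*k**2 + 11*k + 6). ✓
Evaluate s at k=10 and k=0: -65/33 and 0; difference -65/33.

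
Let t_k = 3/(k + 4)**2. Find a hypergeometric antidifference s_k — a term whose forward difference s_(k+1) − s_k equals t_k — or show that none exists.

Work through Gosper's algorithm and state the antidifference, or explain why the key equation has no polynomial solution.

not Gosper-summable; s_k does not exist

t_(k+1)/t_k = (k + 4)**2/(k + 5)**2.
Gosper form: A/B · C(k+1)/C(k) with A=k**2 + 8*k + 16, B=k**2 + 10*k + 25, C=1.
Set up (k**2 + 8*k + 16)·f(k+1) − (k**2 + 8*k + 16)·f(k) − (1) = 0.
Degrees (2,2,0) ⇒ d ≤ 0.
Write f(k) = c0. Then LHS − RHS = -1, requiring -1 = 0: contradictory. No certificate.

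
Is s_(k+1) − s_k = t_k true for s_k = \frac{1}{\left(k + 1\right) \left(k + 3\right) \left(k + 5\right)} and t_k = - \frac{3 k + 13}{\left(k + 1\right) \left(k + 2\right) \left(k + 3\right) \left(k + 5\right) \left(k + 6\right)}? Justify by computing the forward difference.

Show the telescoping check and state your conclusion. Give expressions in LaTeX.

s_(k+1) = 1/((k + 2)*(k + 4)*(k + 6))
s_(k+1) − s_k = 1/((k + 2)*(k + 4)*(k + 6)) - 1/((k + 1)*(k + 3)*(k + 5))
(s_(k+1) − s_k) − t_k = (4*k + 19)/(k**6 + 21*k**5 + 175*k**4 + 735*k**3 + 1624*k**2 + 1764*k + 720)

Invalid: residual \frac{4 k + 19}{k^{6} + 21 k^{5} + 175 k^{4} + 735 k^{3} + 1624 k^{2} + 1764 k + 720} ≠ 0.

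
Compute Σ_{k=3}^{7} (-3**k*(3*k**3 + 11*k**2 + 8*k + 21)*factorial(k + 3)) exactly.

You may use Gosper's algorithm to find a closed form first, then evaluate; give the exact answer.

Σ = -13356600248160

Compute t_(k+1)/t_k: get 3*(3*k**4 + 32*k**3 + 119*k**2 + 199*k + 172)/(3*k**3 + 11*k**2 + 8*k + 21).
Factor: A=3*k + 12; B=1; C=k**3 + 11*k**2/3 + 8*k/3 + 7.
Solve (3*k + 12)·f(k+1) − (1)·f(k) = k**3 + 11*k**2/3 + 8*k/3 + 7.
Degrees (1,0,3) ⇒ d ≤ 2.
Coefficient equations give f(k) = (k**2 - 2*k + 3)/3.
R(k) = B(k−1)·f(k)/C(k) = (k**2 - 2*k + 3)/(3*k**3 + 11*k**2 + 8*k + 21); s_k = R·t_k = -3**k*(k**2 - 2*k + 3)*factorial(k + 3).
Δs = -3**k*(3*k**3 + 11*k**2 + 8*k + 21)*factorial(k + 3), as required.
Σ_(k=3)^(7) t_k = s_(8) − s_(3) = -13356600364800 − (-116640) = -13356600248160.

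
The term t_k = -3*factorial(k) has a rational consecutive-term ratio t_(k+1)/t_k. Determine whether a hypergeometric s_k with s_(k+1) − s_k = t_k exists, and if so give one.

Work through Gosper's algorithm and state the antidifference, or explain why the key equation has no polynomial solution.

Compute t_(k+1)/t_k: get k + 1.
So A=k + 1 and B=1, with C=1.
Set up (k + 1)·f(k+1) − (1)·f(k) − (1) = 0.
Degrees (1,0,0) ⇒ d ≤ -1.
Negative degree bound (-1): no f exists, t_k not Gosper-summable.

none — t_k is not Gosper-summable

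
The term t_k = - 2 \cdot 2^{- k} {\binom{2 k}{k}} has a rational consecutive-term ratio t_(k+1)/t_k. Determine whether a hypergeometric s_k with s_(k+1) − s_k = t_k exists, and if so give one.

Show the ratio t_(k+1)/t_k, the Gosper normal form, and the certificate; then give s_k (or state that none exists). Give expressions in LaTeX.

r(k) = (2*k + 1)/(k + 1) after simplifying.
Take A(k)=2*k + 1, B(k)=k + 1, C(k)=1.
Need (2*k + 1)·f(k+1) − (k)·f(k) = 1.
From deg A=1, deg B=1, deg C=0: d=-1.
d = -1 < 0 ⇒ no nonzero polynomial f; not summable.

none (Gosper's algorithm certifies no s_k)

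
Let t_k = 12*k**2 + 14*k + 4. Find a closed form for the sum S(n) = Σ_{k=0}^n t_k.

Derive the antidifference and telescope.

The ratio is (6*k**2 + 19*k + 15)/(6*k**2 + 7*k + 2).
Normal form (A,B,C) = (1, 1, k**2 + 7*k/6 + 1/3).
Set up (1)·f(k+1) − (1)·f(k) − (k**2 + 7*k/6 + 1/3) = 0.
d = 3 from the (0,0,2) case.
Match coefficients ⇒ f(k) = k*(4*k**2 + k - 1)/12.
So s_k = (B(k−1)f/C)·t_k = (k*(4*k**2 + k - 1)/(2*(2*k + 1)*(3*k + 2)))·t_k = k*(4*k**2 + k - 1).
Verify: 12*k**2 + 14*k + 4 matches t_k.
s_(n+1) = 4*n**3 + 13*n**2 + 13*n + 4 and s_(0) = 0, so S(n) = 4*n**3 + 13*n**2 + 13*n + 4.

S(n) = 4*n**3 + 13*n**2 + 13*n + 4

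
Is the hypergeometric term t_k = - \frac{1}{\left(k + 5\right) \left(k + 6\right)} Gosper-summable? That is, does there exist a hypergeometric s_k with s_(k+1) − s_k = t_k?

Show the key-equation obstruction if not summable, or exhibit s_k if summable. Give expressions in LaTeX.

Yes. s_k = - \frac{k}{5 k + 25}.

Ratio r(k) = (k + 5)/(k + 7).
Factor: A=k + 5; B=k + 7; C=1.
Set up (k + 5)·f(k+1) − (k + 6)·f(k) − (1) = 0.
Bound: deg f ≤ 1.
A polynomial solution: f(k) = k/5.
So s_k = (B(k−1)f/C)·t_k = (k*(k + 6)/5)·t_k = -k/(5*k + 25).
Verify: -1/(k**2 + 11*k + 30) matches t_k.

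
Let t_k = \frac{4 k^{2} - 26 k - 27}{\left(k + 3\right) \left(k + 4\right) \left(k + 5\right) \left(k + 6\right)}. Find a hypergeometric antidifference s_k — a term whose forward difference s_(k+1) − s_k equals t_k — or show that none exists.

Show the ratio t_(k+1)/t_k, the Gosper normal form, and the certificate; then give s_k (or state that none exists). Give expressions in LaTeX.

s_k = \frac{k \left(- k^{2} - 72 k - 62\right)}{15 \left(k + 3\right) \left(k + 4\right) \left(k + 5\right)}

Step 1: r(k) = (k + 3)*(26*k - 4*(k + 1)**2 + 53)/((k + 7)*(-4*k**2 + 26*k + 27)).
Normal form (A,B,C) = (k + 3, k + 7, k**2 - 13*k/2 - 27/4).
Solve (k + 3)·f(k+1) − (k + 6)·f(k) = k**2 - 13*k/2 - 27/4.
d = 3 from the (1,1,2) case.
A polynomial solution: f(k) = -k*(k**2 + 72*k + 62)/60.
So s_k = (B(k−1)f/C)·t_k = (-k*(k + 6)*(k**2 + 72*k + 62)/(15*(4*k**2 - 26*k - 27)))·t_k = k*(-k**2 - 72*k - 62)/(15*(k + 3)*(k + 4)*(k + 5)).
s_(k+1) − s_k = (4*k**2 - 26*k - 27)/(k**4 + 18*k**3 + 119*k**2 + 342*k + 360) = t_k.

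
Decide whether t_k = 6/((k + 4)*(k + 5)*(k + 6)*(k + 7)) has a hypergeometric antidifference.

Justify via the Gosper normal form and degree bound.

Yes. s_k = k*(k**2 + 15*k + 74)/(60*(k + 4)*(k + 5)*(k + 6)).

Step 1: r(k) = (k + 4)/(k + 8).
Take A(k)=k + 4, B(k)=k + 8, C(k)=1.
Key eq: (k + 4)·f(k+1) = (k + 7)·f(k) + (1).
d = 3 from the (1,1,0) case.
Coefficient equations give f(k) = k*(k**2 + 15*k + 74)/360.
Then R = B(k−1)f/C = k*(k + 7)*(k**2 + 15*k + 74)/360, so s_k = R(k)·t_k = k*(k**2 + 15*k + 74)/(60*(k + 4)*(k + 5)*(k + 6)).
s_(k+1) − s_k = 6/(k**4 + 22*k**3 + 179*k**2 + 638*k + 840) = t_k.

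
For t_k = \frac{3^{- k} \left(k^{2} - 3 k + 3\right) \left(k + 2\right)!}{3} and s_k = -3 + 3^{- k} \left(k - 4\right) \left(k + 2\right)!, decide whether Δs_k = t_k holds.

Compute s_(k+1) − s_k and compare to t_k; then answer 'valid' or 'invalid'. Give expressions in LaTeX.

Valid — Δs_k = t_k.

s_(k+1) = 3**(-k - 1)*(k - 3)*factorial(k + 3) - 3
s_(k+1) − s_k = (k**2 - 3*k + 3)*factorial(k + 2)/(3*3**k)
(s_(k+1) − s_k) − t_k = 0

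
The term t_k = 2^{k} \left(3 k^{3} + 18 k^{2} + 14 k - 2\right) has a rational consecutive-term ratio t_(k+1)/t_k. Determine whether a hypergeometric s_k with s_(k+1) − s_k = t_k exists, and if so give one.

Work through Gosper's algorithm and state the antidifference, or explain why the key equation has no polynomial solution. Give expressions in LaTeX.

s_k = 2^{k} k \left(3 k^{2} - 4\right)

The ratio is 2*(3*k**3 + 27*k**2 + 59*k + 33)/(3*k**3 + 18*k**2 + 14*k - 2).
Take A(k)=2, B(k)=1, C(k)=k**3 + 6*k**2 + 14*k/3 - 2/3.
Need (2)·f(k+1) − (1)·f(k) = k**3 + 6*k**2 + 14*k/3 - 2/3.
Bound: deg f ≤ 3.
Match coefficients ⇒ f(k) = k*(3*k**2 - 4)/3.
Then R = B(k−1)f/C = k*(3*k**2 - 4)/(3*k**3 + 18*k**2 + 14*k - 2), so s_k = R(k)·t_k = 2**k*k*(3*k**2 - 4).
s_(k+1) − s_k = 2**k*(3*k**3 + 18*k**2 + 14*k - 2) = t_k.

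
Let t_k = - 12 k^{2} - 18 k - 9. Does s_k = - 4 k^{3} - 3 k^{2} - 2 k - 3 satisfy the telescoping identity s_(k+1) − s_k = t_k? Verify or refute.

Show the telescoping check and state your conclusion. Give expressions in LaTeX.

valid; difference matches t_k

s_(k+1) = -4*k**3 - 15*k**2 - 20*k - 12
s_(k+1) − s_k = -12*k**2 - 18*k - 9
(s_(k+1) − s_k) − t_k = 0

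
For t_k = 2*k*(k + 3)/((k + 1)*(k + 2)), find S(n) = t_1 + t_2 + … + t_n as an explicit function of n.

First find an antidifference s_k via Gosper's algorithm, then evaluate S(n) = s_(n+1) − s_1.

S(n) = 2*n*(n + 1)/(n + 2)

The ratio is (k + 1)**2*(k + 4)/(k*(k + 3)**2).
Gosper form: A/B · C(k+1)/C(k) with A=k + 1, B=k + 3, C=k**2 + 3*k.
Set up (k + 1)·f(k+1) − (k + 2)·f(k) − (k**2 + 3*k) = 0.
From deg A=1, deg B=1, deg C=2: d=2.
A polynomial solution: f(k) = k*(k - 1).
R(k) = B(k−1)·f(k)/C(k) = (k - 1)*(k + 2)/(k + 3); s_k = R·t_k = 2*k*(k - 1)/(k + 1).
Δs = 2*k*(k + 3)/(k**2 + 3*k + 2), as required.
Telescope: S(n) = s_(n+1) − s_(1) = 2*n*(n + 1)/(n + 2) − (0) = 2*n*(n + 1)/(n + 2).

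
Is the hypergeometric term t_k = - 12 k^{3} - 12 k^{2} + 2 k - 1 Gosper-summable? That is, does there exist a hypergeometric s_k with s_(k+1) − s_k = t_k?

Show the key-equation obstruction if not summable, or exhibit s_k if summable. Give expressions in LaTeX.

Yes. s_k = k \left(- 3 k^{3} + 2 k^{2} + 4 k - 4\right).

Step 1: r(k) = (12*k**3 + 48*k**2 + 58*k + 23)/(12*k**3 + 12*k**2 - 2*k + 1).
Normal form (A,B,C) = (1, 1, k**3 + k**2 - k/6 + 1/12).
Set up (1)·f(k+1) − (1)·f(k) − (k**3 + k**2 - k/6 + 1/12) = 0.
Bound: deg f ≤ 4.
A polynomial solution: f(k) = k*(3*k**3 - 2*k**2 - 4*k + 4)/12.
Then R = B(k−1)f/C = k*(3*k**3 - 2*k**2 - 4*k + 4)/(12*k**3 + 12*k**2 - 2*k + 1), so s_k = R(k)·t_k = k*(-3*k**3 + 2*k**2 + 4*k - 4).
Δs = -12*k**3 - 12*k**2 + 2*k - 1, as required.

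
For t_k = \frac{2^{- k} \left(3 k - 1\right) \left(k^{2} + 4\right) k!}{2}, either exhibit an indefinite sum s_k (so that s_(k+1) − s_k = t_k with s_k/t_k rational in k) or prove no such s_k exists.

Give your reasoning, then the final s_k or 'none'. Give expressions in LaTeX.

s_k = 2^{- k} \left(3 k^{2} - 4 k + 3\right) k!

r(k) = (k + 1)*(3*k + 2)*((k + 1)**2 + 4)/(2*(3*k - 1)*(k**2 + 4)) after simplifying.
So A=k/2 + 1/2 and B=1, with C=k**3 - k**2/3 + 4*k - 4/3.
Need (k/2 + 1/2)·f(k+1) − (1)·f(k) = k**3 - k**2/3 + 4*k - 4/3.
Degrees (1,0,3) ⇒ d ≤ 2.
Solving with deg f ≤ 2: f(k) = 2*(3*k**2 - 4*k + 3)/3.
So s_k = (B(k−1)f/C)·t_k = (2*(3*k**2 - 4*k + 3)/((3*k - 1)*(k**2 + 4)))·t_k = (3*k**2 - 4*k + 3)*factorial(k)/2**k.
s_(k+1) − s_k = (3*k - 1)*(k**2 + 4)*factorial(k)/(2*2**k) = t_k.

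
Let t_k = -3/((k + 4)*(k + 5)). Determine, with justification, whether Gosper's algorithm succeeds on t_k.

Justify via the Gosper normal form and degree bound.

Compute t_(k+1)/t_k: get (k + 4)/(k + 6).
Factor: A=k + 4; B=k + 6; C=1.
Key eq: (k + 4)·f(k+1) = (k + 5)·f(k) + (1).
Degrees (1,1,0) ⇒ d ≤ 1.
Solving with deg f ≤ 1: f(k) = k/4.
Certificate R = B(k−1)f/C = k*(k + 5)/4 gives s_k = -3*k/(4*k + 16).
Check: Δs_k = -3/(k**2 + 9*k + 20). ✓

Yes. s_k = -3*k/(4*k + 16).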